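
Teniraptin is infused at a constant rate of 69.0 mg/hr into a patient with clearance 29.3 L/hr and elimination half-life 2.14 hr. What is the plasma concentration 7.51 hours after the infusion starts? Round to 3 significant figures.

Css = rate / CL = 69.0 / 29.3 = 2.355 µg/mL
k = ln 2 / 2.14 = 0.3239 hr⁻¹
C(t) = Css (1 − e^(−kt)) = 2.355 × (1 − e^(−2.432)) = 2.355 × 0.9122 ≈ 2.15 µg/mL

2.15 µg/mL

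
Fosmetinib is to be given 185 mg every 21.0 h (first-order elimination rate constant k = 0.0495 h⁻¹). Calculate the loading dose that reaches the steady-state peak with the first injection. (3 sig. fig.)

Accumulation ratio R = 1 / (1 − e^(−kτ)) = 1 / (1 − e^(−0.04950×21.0)) = 1 / (1 − 0.3536) = 1.547
Loading dose = maintenance dose × R = 185 × 1.547 ≈ 286 mg

286 mg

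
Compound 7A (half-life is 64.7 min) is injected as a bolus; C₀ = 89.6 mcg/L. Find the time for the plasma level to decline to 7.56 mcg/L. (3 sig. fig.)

231 minutes

k = ln 2 / 64.7 = 0.01071 min⁻¹
C(t) = C₀ e^(−kt)  ⇒  t = ln(C₀/C) / k
t = ln(89.6/7.56) / 0.01071 = 2.472 / 0.01071 ≈ 231 minutes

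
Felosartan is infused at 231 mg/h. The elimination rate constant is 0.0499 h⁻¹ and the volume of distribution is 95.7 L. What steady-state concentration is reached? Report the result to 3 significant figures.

CL = k · V = 0.0499 × 95.7 = 4.775 L/h
Css = rate / CL = 231 / 4.775 ≈ 48.4 mg/L

48.4 mg/L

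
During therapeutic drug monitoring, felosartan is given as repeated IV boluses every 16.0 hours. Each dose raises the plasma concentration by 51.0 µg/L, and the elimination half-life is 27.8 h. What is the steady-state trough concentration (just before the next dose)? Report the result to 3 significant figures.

k = ln 2 / 27.8 = 0.02493 h⁻¹
Fraction remaining after one interval: e^(−kτ) = e^(−0.02493 × 16.0) = 0.6710
R = 1 / (1 − 0.6710) = 3.040
Css,max = 51.0 × 3.040 = 155.0 µg/L
Css,min = Css,max × e^(−kτ) = 155.0 × 0.6710 ≈ 104 µg/L

104 µg/L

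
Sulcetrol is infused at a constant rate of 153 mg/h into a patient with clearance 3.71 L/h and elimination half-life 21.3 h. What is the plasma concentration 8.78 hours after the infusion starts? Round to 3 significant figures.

Css = rate / CL = 153 / 3.71 = 41.24 µg/mL
k = ln 2 / 21.3 = 0.03254 h⁻¹
C(t) = Css (1 − e^(−kt)) = 41.24 × (1 − e^(−0.2857)) = 41.24 × 0.2485 ≈ 10.2 µg/mL

10.2 µg/mL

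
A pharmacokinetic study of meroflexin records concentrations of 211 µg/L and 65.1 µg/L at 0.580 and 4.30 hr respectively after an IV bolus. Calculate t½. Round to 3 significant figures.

2.19 hours

k = ln(C₁/C₂) / (t₂ − t₁) = ln(211/65.1) / (4.30 − 0.580)
  = 1.176 / 3.720 = 0.3161 hr⁻¹
t½ = ln 2 / k = ln 2 / 0.3161 ≈ 2.19 hours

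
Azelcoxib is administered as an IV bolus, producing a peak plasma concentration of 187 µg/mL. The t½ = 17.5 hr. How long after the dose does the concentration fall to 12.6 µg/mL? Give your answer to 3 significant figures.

k = ln 2 / 17.5 = 0.03961 hr⁻¹
C(t) = C₀ e^(−kt)  ⇒  t = ln(C₀/C) / k
t = ln(187/12.6) / 0.03961 = 2.697 / 0.03961 ≈ 68.1 hours

68.1 hours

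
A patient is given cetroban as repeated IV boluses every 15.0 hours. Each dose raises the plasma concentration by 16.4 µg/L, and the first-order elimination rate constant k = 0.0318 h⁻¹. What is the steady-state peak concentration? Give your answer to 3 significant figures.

Fraction remaining after one interval: e^(−kτ) = e^(−0.03180 × 15.0) = 0.6206
R = 1 / (1 − 0.6206) = 2.636
Css,max = 16.4 × 2.636 ≈ 43.2 µg/L

43.2 µg/L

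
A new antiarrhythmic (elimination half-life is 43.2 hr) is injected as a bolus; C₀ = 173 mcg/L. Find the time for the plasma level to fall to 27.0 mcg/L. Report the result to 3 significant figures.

116 hours

k = ln 2 / 43.2 = 0.01605 hr⁻¹
C(t) = C₀ e^(−kt)  ⇒  t = ln(C₀/C) / k
t = ln(173/27.0) / 0.01605 = 1.857 / 0.01605 ≈ 116 hours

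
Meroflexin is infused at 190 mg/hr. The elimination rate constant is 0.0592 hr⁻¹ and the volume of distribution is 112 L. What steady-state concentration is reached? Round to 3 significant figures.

CL = k · V = 0.0592 × 112 = 6.630 L/hr
Css = rate / CL = 190 / 6.630 ≈ 28.7 µg/mL

28.7 µg/mL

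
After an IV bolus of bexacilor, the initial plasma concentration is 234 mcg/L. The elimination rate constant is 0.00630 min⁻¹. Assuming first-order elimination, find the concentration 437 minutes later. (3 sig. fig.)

C(t) = C₀ e^(−kt) = 234 × e^(−0.006300 × 437) = 234 × e^(−2.753) = 234 × 0.06373 ≈ 14.9 mcg/L

14.9 mcg/L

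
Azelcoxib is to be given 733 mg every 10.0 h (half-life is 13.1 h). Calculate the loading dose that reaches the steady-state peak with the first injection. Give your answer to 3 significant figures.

k = ln 2 / 13.1 = 0.05291 h⁻¹
Accumulation ratio R = 1 / (1 − e^(−kτ)) = 1 / (1 − e^(−0.05291×10.0)) = 1 / (1 − 0.5891) = 2.434
Loading dose = maintenance dose × R = 733 × 2.434 ≈ 1780 mg

1780 mg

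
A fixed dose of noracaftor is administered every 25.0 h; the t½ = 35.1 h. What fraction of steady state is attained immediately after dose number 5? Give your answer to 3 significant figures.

k = ln 2 / 35.1 = 0.01975 h⁻¹
f_n = 1 − e^(−nkτ) = 1 − e^(−5 × 0.01975 × 25.0) = 1 − e^(−2.468) = 1 − 0.08471 ≈ 0.915

0.915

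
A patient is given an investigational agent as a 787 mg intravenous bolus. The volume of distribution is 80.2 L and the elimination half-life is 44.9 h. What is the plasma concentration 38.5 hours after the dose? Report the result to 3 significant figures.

5.42 µg/mL

C₀ = dose / V = 787 / 80.2 = 9.813 µg/mL
k = ln 2 / 44.9 = 0.01544 h⁻¹
C(t) = C₀ e^(−kt) = 9.813 × e^(−0.01544 × 38.5) = 9.813 × e^(−0.5943) = 9.813 × 0.5519 ≈ 5.42 µg/mL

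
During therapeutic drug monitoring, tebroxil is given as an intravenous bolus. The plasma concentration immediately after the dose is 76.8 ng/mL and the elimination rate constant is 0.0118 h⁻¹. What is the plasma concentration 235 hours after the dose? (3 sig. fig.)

4.80 ng/mL

C(t) = C₀ e^(−kt) = 76.8 × e^(−0.01180 × 235) = 76.8 × e^(−2.773) = 76.8 × 0.06247 ≈ 4.80 ng/mL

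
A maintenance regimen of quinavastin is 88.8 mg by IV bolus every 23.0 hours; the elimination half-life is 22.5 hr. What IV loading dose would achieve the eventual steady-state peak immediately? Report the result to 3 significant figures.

k = ln 2 / 22.5 = 0.03081 hr⁻¹
Accumulation ratio R = 1 / (1 − e^(−kτ)) = 1 / (1 − e^(−0.03081×23.0)) = 1 / (1 − 0.4924) = 1.970
Loading dose = maintenance dose × R = 88.8 × 1.970 ≈ 175 mg

175 mg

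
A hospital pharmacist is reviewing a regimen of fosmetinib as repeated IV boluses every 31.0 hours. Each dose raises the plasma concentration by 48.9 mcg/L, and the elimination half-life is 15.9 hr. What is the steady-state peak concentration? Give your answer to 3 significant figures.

k = ln 2 / 15.9 = 0.04359 hr⁻¹
Fraction remaining after one interval: e^(−kτ) = e^(−0.04359 × 31.0) = 0.2589
R = 1 / (1 − 0.2589) = 1.349
Css,max = 48.9 × 1.349 ≈ 66.0 mcg/L

66.0 mcg/L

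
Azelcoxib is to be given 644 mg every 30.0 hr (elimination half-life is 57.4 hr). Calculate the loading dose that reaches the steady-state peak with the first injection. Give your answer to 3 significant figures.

k = ln 2 / 57.4 = 0.01208 hr⁻¹
Accumulation ratio R = 1 / (1 − e^(−kτ)) = 1 / (1 − e^(−0.01208×30.0)) = 1 / (1 − 0.6961) = 3.290
Loading dose = maintenance dose × R = 644 × 3.290 ≈ 2120 mg

2120 mg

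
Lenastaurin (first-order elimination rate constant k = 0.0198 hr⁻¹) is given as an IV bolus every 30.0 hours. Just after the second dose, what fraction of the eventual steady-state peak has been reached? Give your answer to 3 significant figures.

f_n = 1 − e^(−nkτ) = 1 − e^(−2 × 0.01980 × 30.0) = 1 − e^(−1.188) = 1 − 0.3048 ≈ 0.695

0.695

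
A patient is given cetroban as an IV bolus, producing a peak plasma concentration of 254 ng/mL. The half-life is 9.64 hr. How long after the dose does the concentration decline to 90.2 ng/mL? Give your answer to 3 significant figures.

k = ln 2 / 9.64 = 0.07190 hr⁻¹
C(t) = C₀ e^(−kt)  ⇒  t = ln(C₀/C) / k
t = ln(254/90.2) / 0.07190 = 1.035 / 0.07190 ≈ 14.4 hours

14.4 hours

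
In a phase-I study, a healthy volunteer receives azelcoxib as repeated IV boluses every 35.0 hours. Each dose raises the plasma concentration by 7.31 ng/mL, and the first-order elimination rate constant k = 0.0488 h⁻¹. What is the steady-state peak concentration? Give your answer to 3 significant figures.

Fraction remaining after one interval: e^(−kτ) = e^(−0.04880 × 35.0) = 0.1812
R = 1 / (1 − 0.1812) = 1.221
Css,max = 7.31 × 1.221 ≈ 8.93 ng/mL

8.93 ng/mL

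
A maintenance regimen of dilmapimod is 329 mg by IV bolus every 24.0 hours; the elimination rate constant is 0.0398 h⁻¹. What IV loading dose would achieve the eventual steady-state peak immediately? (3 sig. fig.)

535 mg

Accumulation ratio R = 1 / (1 − e^(−kτ)) = 1 / (1 − e^(−0.03980×24.0)) = 1 / (1 − 0.3847) = 1.625
Loading dose = maintenance dose × R = 329 × 1.625 ≈ 535 mg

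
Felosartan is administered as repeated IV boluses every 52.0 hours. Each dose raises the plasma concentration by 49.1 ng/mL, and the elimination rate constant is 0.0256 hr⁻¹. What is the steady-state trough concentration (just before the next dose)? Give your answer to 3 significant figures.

17.6 ng/mL

Fraction remaining after one interval: e^(−kτ) = e^(−0.02560 × 52.0) = 0.2642
R = 1 / (1 − 0.2642) = 1.359
Css,max = 49.1 × 1.359 = 66.73 ng/mL
Css,min = Css,max × e^(−kτ) = 66.73 × 0.2642 ≈ 17.6 ng/mL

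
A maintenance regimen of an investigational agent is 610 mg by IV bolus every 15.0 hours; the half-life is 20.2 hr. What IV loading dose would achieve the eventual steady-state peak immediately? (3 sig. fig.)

k = ln 2 / 20.2 = 0.03431 hr⁻¹
Accumulation ratio R = 1 / (1 − e^(−kτ)) = 1 / (1 − e^(−0.03431×15.0)) = 1 / (1 − 0.5977) = 2.486
Loading dose = maintenance dose × R = 610 × 2.486 ≈ 1520 mg

1520 mg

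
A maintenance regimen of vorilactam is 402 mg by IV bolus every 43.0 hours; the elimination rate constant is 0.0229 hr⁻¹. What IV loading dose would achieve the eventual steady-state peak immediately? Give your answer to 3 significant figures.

642 mg

Accumulation ratio R = 1 / (1 − e^(−kτ)) = 1 / (1 − e^(−0.02290×43.0)) = 1 / (1 − 0.3736) = 1.596
Loading dose = maintenance dose × R = 402 × 1.596 ≈ 642 mg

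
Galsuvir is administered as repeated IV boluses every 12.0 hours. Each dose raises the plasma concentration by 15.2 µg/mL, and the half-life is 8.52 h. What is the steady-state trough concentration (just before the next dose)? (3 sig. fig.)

9.19 µg/mL

k = ln 2 / 8.52 = 0.08136 h⁻¹
Fraction remaining after one interval: e^(−kτ) = e^(−0.08136 × 12.0) = 0.3767
R = 1 / (1 − 0.3767) = 1.604
Css,max = 15.2 × 1.604 = 24.39 µg/mL
Css,min = Css,max × e^(−kτ) = 24.39 × 0.3767 ≈ 9.19 µg/mL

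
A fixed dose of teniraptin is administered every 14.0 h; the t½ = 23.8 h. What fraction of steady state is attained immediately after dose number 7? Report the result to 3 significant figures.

k = ln 2 / 23.8 = 0.02912 h⁻¹
f_n = 1 − e^(−nkτ) = 1 − e^(−7 × 0.02912 × 14.0) = 1 − e^(−2.854) = 1 − 0.05761 ≈ 0.942

0.942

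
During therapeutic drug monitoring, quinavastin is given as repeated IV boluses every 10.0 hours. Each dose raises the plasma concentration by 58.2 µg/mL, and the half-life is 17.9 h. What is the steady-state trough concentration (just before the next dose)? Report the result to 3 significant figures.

k = ln 2 / 17.9 = 0.03872 h⁻¹
Fraction remaining after one interval: e^(−kτ) = e^(−0.03872 × 10.0) = 0.6789
R = 1 / (1 − 0.6789) = 3.115
Css,max = 58.2 × 3.115 = 181.3 µg/mL
Css,min = Css,max × e^(−kτ) = 181.3 × 0.6789 ≈ 123 µg/mL

123 µg/mL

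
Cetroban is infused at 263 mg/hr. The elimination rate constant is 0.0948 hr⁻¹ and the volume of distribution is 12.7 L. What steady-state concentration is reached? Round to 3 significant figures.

218 µg/mL

CL = k · V = 0.0948 × 12.7 = 1.204 L/hr
Css = rate / CL = 263 / 1.204 ≈ 218 µg/mL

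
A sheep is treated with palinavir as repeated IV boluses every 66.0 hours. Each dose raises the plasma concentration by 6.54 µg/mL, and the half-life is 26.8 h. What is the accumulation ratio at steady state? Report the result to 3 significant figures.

k = ln 2 / 26.8 = 0.02586 h⁻¹
Fraction remaining after one interval: e^(−kτ) = e^(−0.02586 × 66.0) = 0.1814
R = 1 / (1 − 0.1814) = 1 / 0.8186 ≈ 1.22

1.22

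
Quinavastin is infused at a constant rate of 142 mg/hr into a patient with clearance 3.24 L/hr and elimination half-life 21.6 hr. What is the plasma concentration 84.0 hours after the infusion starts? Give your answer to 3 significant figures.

40.9 mg/L

Css = rate / CL = 142 / 3.24 = 43.83 mg/L
k = ln 2 / 21.6 = 0.03209 hr⁻¹
C(t) = Css (1 − e^(−kt)) = 43.83 × (1 − e^(−2.696)) = 43.83 × 0.9325 ≈ 40.9 mg/L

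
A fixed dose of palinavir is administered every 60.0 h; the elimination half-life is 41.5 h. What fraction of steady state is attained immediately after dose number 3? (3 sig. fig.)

0.951

k = ln 2 / 41.5 = 0.01670 h⁻¹
f_n = 1 − e^(−nkτ) = 1 − e^(−3 × 0.01670 × 60.0) = 1 − e^(−3.006) = 1 − 0.04947 ≈ 0.951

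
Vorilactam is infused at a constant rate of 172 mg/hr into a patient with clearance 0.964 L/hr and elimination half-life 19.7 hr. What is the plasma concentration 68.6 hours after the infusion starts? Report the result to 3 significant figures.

Css = rate / CL = 172 / 0.964 = 178.4 µg/mL
k = ln 2 / 19.7 = 0.03519 hr⁻¹
C(t) = Css (1 − e^(−kt)) = 178.4 × (1 − e^(−2.414)) = 178.4 × 0.9105 ≈ 162 µg/mL

162 µg/mL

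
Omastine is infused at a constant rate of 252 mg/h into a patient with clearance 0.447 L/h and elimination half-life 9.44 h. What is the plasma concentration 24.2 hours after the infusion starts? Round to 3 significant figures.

468 µg/mL

Css = rate / CL = 252 / 0.447 = 563.8 µg/mL
k = ln 2 / 9.44 = 0.07343 h⁻¹
C(t) = Css (1 − e^(−kt)) = 563.8 × (1 − e^(−1.777)) = 563.8 × 0.8308 ≈ 468 µg/mL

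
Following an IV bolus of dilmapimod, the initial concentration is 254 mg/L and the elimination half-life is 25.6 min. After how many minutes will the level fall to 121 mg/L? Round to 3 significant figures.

27.4 minutes

k = ln 2 / 25.6 = 0.02708 min⁻¹
C(t) = C₀ e^(−kt)  ⇒  t = ln(C₀/C) / k
t = ln(254/121) / 0.02708 = 0.7415 / 0.02708 ≈ 27.4 minutes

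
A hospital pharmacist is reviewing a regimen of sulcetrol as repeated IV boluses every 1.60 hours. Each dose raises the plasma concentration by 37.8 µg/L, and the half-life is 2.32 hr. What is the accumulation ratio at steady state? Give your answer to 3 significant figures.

k = ln 2 / 2.32 = 0.2988 hr⁻¹
Fraction remaining after one interval: e^(−kτ) = e^(−0.2988 × 1.60) = 0.6200
R = 1 / (1 − 0.6200) = 1 / 0.3800 ≈ 2.63

2.63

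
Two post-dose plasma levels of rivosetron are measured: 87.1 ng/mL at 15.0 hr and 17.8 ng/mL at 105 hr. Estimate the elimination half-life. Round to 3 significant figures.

k = ln(C₁/C₂) / (t₂ − t₁) = ln(87.1/17.8) / (105 − 15.0)
  = 1.588 / 90.00 = 0.01764 hr⁻¹
t½ = ln 2 / k = ln 2 / 0.01764 ≈ 39.3 hours

39.3 hours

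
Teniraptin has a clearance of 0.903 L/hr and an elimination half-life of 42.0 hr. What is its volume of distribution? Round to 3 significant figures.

54.7 L

k = ln 2 / t½ = ln 2 / 42.0 = 0.01650 hr⁻¹
V = CL / k = 0.903 / 0.01650 ≈ 54.7 L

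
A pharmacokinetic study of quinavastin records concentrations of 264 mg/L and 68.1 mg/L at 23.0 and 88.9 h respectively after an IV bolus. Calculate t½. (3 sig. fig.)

k = ln(C₁/C₂) / (t₂ − t₁) = ln(264/68.1) / (88.9 − 23.0)
  = 1.355 / 65.90 = 0.02056 h⁻¹
t½ = ln 2 / k = ln 2 / 0.02056 ≈ 33.7 hours

33.7 hours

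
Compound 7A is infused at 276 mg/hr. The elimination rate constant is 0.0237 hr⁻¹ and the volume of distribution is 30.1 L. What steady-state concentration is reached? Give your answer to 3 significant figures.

CL = k · V = 0.0237 × 30.1 = 0.7134 L/hr
Css = rate / CL = 276 / 0.7134 ≈ 387 µg/mL

387 µg/mL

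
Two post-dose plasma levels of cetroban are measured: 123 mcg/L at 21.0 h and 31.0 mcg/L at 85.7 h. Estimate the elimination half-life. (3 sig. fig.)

k = ln(C₁/C₂) / (t₂ − t₁) = ln(123/31.0) / (85.7 − 21.0)
  = 1.378 / 64.70 = 0.02130 h⁻¹
t½ = ln 2 / k = ln 2 / 0.02130 ≈ 32.5 hours

32.5 hours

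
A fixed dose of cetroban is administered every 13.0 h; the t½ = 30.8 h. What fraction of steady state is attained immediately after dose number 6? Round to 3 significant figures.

k = ln 2 / 30.8 = 0.02250 h⁻¹
f_n = 1 − e^(−nkτ) = 1 − e^(−6 × 0.02250 × 13.0) = 1 − e^(−1.755) = 1 − 0.1728 ≈ 0.827

0.827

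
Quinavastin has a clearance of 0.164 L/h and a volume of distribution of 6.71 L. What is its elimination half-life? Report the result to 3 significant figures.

k = CL / V = 0.164 / 6.71 = 0.02444 h⁻¹
t½ = ln 2 / k = ln 2 / 0.02444 ≈ 28.4 hours

28.4 hours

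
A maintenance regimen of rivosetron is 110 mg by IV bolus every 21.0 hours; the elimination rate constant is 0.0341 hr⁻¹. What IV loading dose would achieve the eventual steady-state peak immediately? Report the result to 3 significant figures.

Accumulation ratio R = 1 / (1 − e^(−kτ)) = 1 / (1 − e^(−0.03410×21.0)) = 1 / (1 − 0.4887) = 1.956
Loading dose = maintenance dose × R = 110 × 1.956 ≈ 215 mg

215 mg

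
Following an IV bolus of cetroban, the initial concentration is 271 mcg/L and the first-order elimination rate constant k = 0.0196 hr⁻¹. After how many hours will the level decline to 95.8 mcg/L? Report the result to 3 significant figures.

C(t) = C₀ e^(−kt)  ⇒  t = ln(C₀/C) / k
t = ln(271/95.8) / 0.01960 = 1.040 / 0.01960 ≈ 53.1 hours

53.1 hours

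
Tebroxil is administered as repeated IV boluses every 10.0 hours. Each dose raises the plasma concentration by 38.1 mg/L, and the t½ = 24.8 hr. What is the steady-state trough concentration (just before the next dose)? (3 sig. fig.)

118 mg/L

k = ln 2 / 24.8 = 0.02795 hr⁻¹
Fraction remaining after one interval: e^(−kτ) = e^(−0.02795 × 10.0) = 0.7562
R = 1 / (1 − 0.7562) = 4.101
Css,max = 38.1 × 4.101 = 156.3 mg/L
Css,min = Css,max × e^(−kτ) = 156.3 × 0.7562 ≈ 118 mg/L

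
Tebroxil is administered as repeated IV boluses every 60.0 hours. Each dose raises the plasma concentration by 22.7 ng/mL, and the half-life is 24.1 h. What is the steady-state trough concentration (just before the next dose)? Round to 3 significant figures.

4.92 ng/mL

k = ln 2 / 24.1 = 0.02876 h⁻¹
Fraction remaining after one interval: e^(−kτ) = e^(−0.02876 × 60.0) = 0.1781
R = 1 / (1 − 0.1781) = 1.217
Css,max = 22.7 × 1.217 = 27.62 ng/mL
Css,min = Css,max × e^(−kτ) = 27.62 × 0.1781 ≈ 4.92 ng/mL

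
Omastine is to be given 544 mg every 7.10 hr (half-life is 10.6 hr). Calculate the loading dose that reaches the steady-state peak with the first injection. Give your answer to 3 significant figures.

k = ln 2 / 10.6 = 0.06539 hr⁻¹
Accumulation ratio R = 1 / (1 − e^(−kτ)) = 1 / (1 − e^(−0.06539×7.10)) = 1 / (1 − 0.6286) = 2.692
Loading dose = maintenance dose × R = 544 × 2.692 ≈ 1460 mg

1460 mg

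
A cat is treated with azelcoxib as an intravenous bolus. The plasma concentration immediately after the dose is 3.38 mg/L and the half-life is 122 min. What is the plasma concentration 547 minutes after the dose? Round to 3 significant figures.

k = ln 2 / 122 = 0.005682 min⁻¹
547 min is 4.484 half-lives, so C = 3.38 × (1/2)^4.484 = 3.38 × 0.04470 ≈ 0.151 mg/L

0.151 mg/L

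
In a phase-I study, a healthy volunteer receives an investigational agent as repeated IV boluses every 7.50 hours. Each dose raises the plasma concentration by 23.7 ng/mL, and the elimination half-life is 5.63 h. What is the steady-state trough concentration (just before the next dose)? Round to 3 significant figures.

k = ln 2 / 5.63 = 0.1231 h⁻¹
Fraction remaining after one interval: e^(−kτ) = e^(−0.1231 × 7.50) = 0.3972
R = 1 / (1 − 0.3972) = 1.659
Css,max = 23.7 × 1.659 = 39.31 ng/mL
Css,min = Css,max × e^(−kτ) = 39.31 × 0.3972 ≈ 15.6 ng/mL

15.6 ng/mL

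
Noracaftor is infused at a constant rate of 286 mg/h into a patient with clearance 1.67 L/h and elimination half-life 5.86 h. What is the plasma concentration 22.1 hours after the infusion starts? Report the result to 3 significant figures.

Css = rate / CL = 286 / 1.67 = 171.3 mg/L
k = ln 2 / 5.86 = 0.1183 h⁻¹
C(t) = Css (1 − e^(−kt)) = 171.3 × (1 − e^(−2.614)) = 171.3 × 0.9268 ≈ 159 mg/L

159 mg/L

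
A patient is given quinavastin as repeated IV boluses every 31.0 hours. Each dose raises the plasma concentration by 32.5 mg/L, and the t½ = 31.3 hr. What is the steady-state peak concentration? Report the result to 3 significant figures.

k = ln 2 / 31.3 = 0.02215 hr⁻¹
Fraction remaining after one interval: e^(−kτ) = e^(−0.02215 × 31.0) = 0.5033
R = 1 / (1 − 0.5033) = 2.013
Css,max = 32.5 × 2.013 ≈ 65.4 mg/L

65.4 mg/L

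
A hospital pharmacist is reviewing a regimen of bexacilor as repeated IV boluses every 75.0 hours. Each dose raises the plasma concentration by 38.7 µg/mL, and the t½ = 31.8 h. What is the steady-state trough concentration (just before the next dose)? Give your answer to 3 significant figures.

9.37 µg/mL

k = ln 2 / 31.8 = 0.02180 h⁻¹
Fraction remaining after one interval: e^(−kτ) = e^(−0.02180 × 75.0) = 0.1950
R = 1 / (1 − 0.1950) = 1.242
Css,max = 38.7 × 1.242 = 48.07 µg/mL
Css,min = Css,max × e^(−kτ) = 48.07 × 0.1950 ≈ 9.37 µg/mL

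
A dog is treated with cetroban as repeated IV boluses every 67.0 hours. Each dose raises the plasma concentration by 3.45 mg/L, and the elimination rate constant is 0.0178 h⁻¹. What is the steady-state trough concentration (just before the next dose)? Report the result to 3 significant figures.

1.50 mg/L

Fraction remaining after one interval: e^(−kτ) = e^(−0.01780 × 67.0) = 0.3034
R = 1 / (1 − 0.3034) = 1.436
Css,max = 3.45 × 1.436 = 4.953 mg/L
Css,min = Css,max × e^(−kτ) = 4.953 × 0.3034 ≈ 1.50 mg/L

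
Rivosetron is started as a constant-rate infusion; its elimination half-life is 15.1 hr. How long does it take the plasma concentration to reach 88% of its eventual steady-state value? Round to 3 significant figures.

46.2 hours

k = ln 2 / 15.1 = 0.04590 hr⁻¹
f = 1 − e^(−kt)  ⇒  t = −ln(1 − f) / k
t = −ln(1 − 0.88) / 0.04590 = 2.120 / 0.04590 ≈ 46.2 hours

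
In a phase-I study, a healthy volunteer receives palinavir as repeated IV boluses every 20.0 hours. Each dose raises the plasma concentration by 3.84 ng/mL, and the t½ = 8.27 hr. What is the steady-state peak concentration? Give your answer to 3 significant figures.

k = ln 2 / 8.27 = 0.08381 hr⁻¹
Fraction remaining after one interval: e^(−kτ) = e^(−0.08381 × 20.0) = 0.1871
R = 1 / (1 − 0.1871) = 1.230
Css,max = 3.84 × 1.230 ≈ 4.72 ng/mL

4.72 ng/mL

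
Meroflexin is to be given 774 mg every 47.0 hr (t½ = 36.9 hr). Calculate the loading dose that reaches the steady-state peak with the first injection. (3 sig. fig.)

1320 mg

k = ln 2 / 36.9 = 0.01878 hr⁻¹
Accumulation ratio R = 1 / (1 − e^(−kτ)) = 1 / (1 − e^(−0.01878×47.0)) = 1 / (1 − 0.4136) = 1.705
Loading dose = maintenance dose × R = 774 × 1.705 ≈ 1320 mg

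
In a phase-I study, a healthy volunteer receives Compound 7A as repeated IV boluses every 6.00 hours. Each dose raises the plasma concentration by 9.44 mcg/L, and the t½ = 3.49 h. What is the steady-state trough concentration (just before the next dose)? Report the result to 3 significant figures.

4.12 mcg/L

k = ln 2 / 3.49 = 0.1986 h⁻¹
Fraction remaining after one interval: e^(−kτ) = e^(−0.1986 × 6.00) = 0.3037
R = 1 / (1 − 0.3037) = 1.436
Css,max = 9.44 × 1.436 = 13.56 mcg/L
Css,min = Css,max × e^(−kτ) = 13.56 × 0.3037 ≈ 4.12 mcg/L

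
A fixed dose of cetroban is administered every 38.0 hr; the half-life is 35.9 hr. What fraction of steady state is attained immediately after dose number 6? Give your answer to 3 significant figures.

k = ln 2 / 35.9 = 0.01931 hr⁻¹
f_n = 1 − e^(−nkτ) = 1 − e^(−6 × 0.01931 × 38.0) = 1 − e^(−4.402) = 1 − 0.01225 ≈ 0.988

0.988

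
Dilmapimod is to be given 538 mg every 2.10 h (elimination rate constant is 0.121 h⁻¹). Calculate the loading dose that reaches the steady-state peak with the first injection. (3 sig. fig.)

2400 mg

Accumulation ratio R = 1 / (1 − e^(−kτ)) = 1 / (1 − e^(−0.1210×2.10)) = 1 / (1 − 0.7756) = 4.457
Loading dose = maintenance dose × R = 538 × 4.457 ≈ 2400 mg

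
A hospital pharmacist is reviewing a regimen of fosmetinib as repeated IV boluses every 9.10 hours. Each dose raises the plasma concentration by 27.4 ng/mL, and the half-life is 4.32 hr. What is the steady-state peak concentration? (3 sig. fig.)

k = ln 2 / 4.32 = 0.1605 hr⁻¹
Fraction remaining after one interval: e^(−kτ) = e^(−0.1605 × 9.10) = 0.2322
R = 1 / (1 − 0.2322) = 1.302
Css,max = 27.4 × 1.302 ≈ 35.7 ng/mL

35.7 ng/mL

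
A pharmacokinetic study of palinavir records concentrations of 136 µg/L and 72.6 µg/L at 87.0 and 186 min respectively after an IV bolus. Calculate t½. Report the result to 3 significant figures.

109 minutes

k = ln(C₁/C₂) / (t₂ − t₁) = ln(136/72.6) / (186 − 87.0)
  = 0.6277 / 99.00 = 0.006340 min⁻¹
t½ = ln 2 / k = ln 2 / 0.006340 ≈ 109 minutes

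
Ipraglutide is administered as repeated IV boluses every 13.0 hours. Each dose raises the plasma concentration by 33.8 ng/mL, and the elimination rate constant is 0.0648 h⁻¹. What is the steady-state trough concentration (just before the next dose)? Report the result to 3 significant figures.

25.6 ng/mL

Fraction remaining after one interval: e^(−kτ) = e^(−0.06480 × 13.0) = 0.4307
R = 1 / (1 − 0.4307) = 1.756
Css,max = 33.8 × 1.756 = 59.37 ng/mL
Css,min = Css,max × e^(−kτ) = 59.37 × 0.4307 ≈ 25.6 ng/mL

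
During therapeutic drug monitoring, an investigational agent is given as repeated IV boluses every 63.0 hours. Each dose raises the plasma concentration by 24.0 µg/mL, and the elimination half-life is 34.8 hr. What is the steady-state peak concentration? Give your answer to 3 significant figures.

33.6 µg/mL

k = ln 2 / 34.8 = 0.01992 hr⁻¹
Fraction remaining after one interval: e^(−kτ) = e^(−0.01992 × 63.0) = 0.2851
R = 1 / (1 − 0.2851) = 1.399
Css,max = 24.0 × 1.399 ≈ 33.6 µg/mL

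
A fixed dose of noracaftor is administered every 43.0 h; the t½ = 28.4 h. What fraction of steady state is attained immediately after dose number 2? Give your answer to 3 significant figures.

0.877

k = ln 2 / 28.4 = 0.02441 h⁻¹
f_n = 1 − e^(−nkτ) = 1 − e^(−2 × 0.02441 × 43.0) = 1 − e^(−2.099) = 1 − 0.1226 ≈ 0.877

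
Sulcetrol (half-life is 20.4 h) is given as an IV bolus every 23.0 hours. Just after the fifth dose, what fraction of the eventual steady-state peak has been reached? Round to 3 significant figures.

k = ln 2 / 20.4 = 0.03398 h⁻¹
f_n = 1 − e^(−nkτ) = 1 − e^(−5 × 0.03398 × 23.0) = 1 − e^(−3.907) = 1 − 0.02009 ≈ 0.980

0.980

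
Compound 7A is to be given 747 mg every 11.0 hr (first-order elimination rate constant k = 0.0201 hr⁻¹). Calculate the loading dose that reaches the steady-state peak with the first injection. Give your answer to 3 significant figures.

3770 mg

Accumulation ratio R = 1 / (1 − e^(−kτ)) = 1 / (1 − e^(−0.02010×11.0)) = 1 / (1 − 0.8016) = 5.041
Loading dose = maintenance dose × R = 747 × 5.041 ≈ 3770 mg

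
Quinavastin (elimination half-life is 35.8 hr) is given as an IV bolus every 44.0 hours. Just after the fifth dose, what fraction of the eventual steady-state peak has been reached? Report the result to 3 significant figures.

0.986

k = ln 2 / 35.8 = 0.01936 hr⁻¹
f_n = 1 − e^(−nkτ) = 1 − e^(−5 × 0.01936 × 44.0) = 1 − e^(−4.260) = 1 − 0.01413 ≈ 0.986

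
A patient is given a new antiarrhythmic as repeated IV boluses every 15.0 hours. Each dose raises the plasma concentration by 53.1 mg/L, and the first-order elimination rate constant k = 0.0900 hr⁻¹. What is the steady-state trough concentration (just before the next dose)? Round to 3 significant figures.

18.6 mg/L

Fraction remaining after one interval: e^(−kτ) = e^(−0.09000 × 15.0) = 0.2592
R = 1 / (1 − 0.2592) = 1.350
Css,max = 53.1 × 1.350 = 71.68 mg/L
Css,min = Css,max × e^(−kτ) = 71.68 × 0.2592 ≈ 18.6 mg/L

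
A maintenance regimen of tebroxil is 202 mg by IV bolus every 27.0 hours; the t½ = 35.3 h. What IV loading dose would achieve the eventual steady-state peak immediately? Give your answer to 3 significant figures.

491 mg

k = ln 2 / 35.3 = 0.01964 h⁻¹
Accumulation ratio R = 1 / (1 − e^(−kτ)) = 1 / (1 − e^(−0.01964×27.0)) = 1 / (1 − 0.5885) = 2.430
Loading dose = maintenance dose × R = 202 × 2.430 ≈ 491 mg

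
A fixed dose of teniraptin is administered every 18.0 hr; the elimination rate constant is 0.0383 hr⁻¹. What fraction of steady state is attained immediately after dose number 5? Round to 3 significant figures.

f_n = 1 − e^(−nkτ) = 1 − e^(−5 × 0.03830 × 18.0) = 1 − e^(−3.447) = 1 − 0.03184 ≈ 0.968

0.968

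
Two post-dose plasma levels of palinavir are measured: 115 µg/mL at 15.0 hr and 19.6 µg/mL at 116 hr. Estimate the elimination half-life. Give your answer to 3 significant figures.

k = ln(C₁/C₂) / (t₂ − t₁) = ln(115/19.6) / (116 − 15.0)
  = 1.769 / 101.0 = 0.01752 hr⁻¹
t½ = ln 2 / k = ln 2 / 0.01752 ≈ 39.6 hours

39.6 hours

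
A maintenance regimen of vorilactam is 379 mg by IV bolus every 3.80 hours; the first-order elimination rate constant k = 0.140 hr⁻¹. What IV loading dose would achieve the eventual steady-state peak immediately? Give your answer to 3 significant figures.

Accumulation ratio R = 1 / (1 − e^(−kτ)) = 1 / (1 − e^(−0.1400×3.80)) = 1 / (1 − 0.5874) = 2.424
Loading dose = maintenance dose × R = 379 × 2.424 ≈ 919 mg

919 mg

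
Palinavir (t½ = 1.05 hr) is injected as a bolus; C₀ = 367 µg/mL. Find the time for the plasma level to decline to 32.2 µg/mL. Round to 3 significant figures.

3.69 hours

k = ln 2 / 1.05 = 0.6601 hr⁻¹
C(t) = C₀ e^(−kt)  ⇒  t = ln(C₀/C) / k
t = ln(367/32.2) / 0.6601 = 2.433 / 0.6601 ≈ 3.69 hours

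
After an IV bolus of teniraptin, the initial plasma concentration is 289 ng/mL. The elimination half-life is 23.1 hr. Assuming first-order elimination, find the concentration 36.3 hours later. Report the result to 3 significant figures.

k = ln 2 / 23.1 = 0.03001 hr⁻¹
36.3 hr is 1.571 half-lives, so C = 289 × (1/2)^1.571 = 289 × 0.3365 ≈ 97.2 ng/mL

97.2 ng/mL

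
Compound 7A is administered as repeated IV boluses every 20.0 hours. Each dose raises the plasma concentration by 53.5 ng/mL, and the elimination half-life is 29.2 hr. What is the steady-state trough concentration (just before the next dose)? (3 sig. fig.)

88.0 ng/mL

k = ln 2 / 29.2 = 0.02374 hr⁻¹
Fraction remaining after one interval: e^(−kτ) = e^(−0.02374 × 20.0) = 0.6220
R = 1 / (1 − 0.6220) = 2.646
Css,max = 53.5 × 2.646 = 141.5 ng/mL
Css,min = Css,max × e^(−kτ) = 141.5 × 0.6220 ≈ 88.0 ng/mL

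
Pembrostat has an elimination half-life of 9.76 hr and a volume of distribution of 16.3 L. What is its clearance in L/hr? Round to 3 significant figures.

1.16 L/hr

k = ln 2 / t½ = ln 2 / 9.76 = 0.07102 hr⁻¹
CL = k · V = 0.07102 × 16.3 ≈ 1.16 L/hr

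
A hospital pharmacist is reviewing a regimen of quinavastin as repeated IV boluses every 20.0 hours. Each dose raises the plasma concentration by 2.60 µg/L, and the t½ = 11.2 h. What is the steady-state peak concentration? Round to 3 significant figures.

3.66 µg/L

k = ln 2 / 11.2 = 0.06189 h⁻¹
Fraction remaining after one interval: e^(−kτ) = e^(−0.06189 × 20.0) = 0.2900
R = 1 / (1 − 0.2900) = 1.409
Css,max = 2.60 × 1.409 ≈ 3.66 µg/L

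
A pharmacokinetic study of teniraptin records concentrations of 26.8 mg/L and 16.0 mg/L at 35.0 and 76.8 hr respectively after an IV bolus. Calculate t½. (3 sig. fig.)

k = ln(C₁/C₂) / (t₂ − t₁) = ln(26.8/16.0) / (76.8 − 35.0)
  = 0.5158 / 41.80 = 0.01234 hr⁻¹
t½ = ln 2 / k = ln 2 / 0.01234 ≈ 56.2 hours

56.2 hours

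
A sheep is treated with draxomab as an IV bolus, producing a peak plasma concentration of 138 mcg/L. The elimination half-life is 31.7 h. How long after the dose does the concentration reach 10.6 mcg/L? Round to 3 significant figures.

k = ln 2 / 31.7 = 0.02187 h⁻¹
C(t) = C₀ e^(−kt)  ⇒  t = ln(C₀/C) / k
t = ln(138/10.6) / 0.02187 = 2.566 / 0.02187 ≈ 117 hours

117 hours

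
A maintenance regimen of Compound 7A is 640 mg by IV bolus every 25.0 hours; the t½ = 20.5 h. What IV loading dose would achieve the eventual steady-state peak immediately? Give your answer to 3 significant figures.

k = ln 2 / 20.5 = 0.03381 h⁻¹
Accumulation ratio R = 1 / (1 − e^(−kτ)) = 1 / (1 − e^(−0.03381×25.0)) = 1 / (1 − 0.4294) = 1.753
Loading dose = maintenance dose × R = 640 × 1.753 ≈ 1120 mg

1120 mg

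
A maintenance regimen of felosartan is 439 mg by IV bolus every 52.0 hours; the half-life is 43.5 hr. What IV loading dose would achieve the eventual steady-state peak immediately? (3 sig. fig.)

779 mg

k = ln 2 / 43.5 = 0.01593 hr⁻¹
Accumulation ratio R = 1 / (1 − e^(−kτ)) = 1 / (1 − e^(−0.01593×52.0)) = 1 / (1 − 0.4367) = 1.775
Loading dose = maintenance dose × R = 439 × 1.775 ≈ 779 mg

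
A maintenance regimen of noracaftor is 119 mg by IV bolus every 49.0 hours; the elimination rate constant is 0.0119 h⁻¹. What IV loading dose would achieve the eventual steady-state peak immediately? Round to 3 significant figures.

Accumulation ratio R = 1 / (1 − e^(−kτ)) = 1 / (1 − e^(−0.01190×49.0)) = 1 / (1 − 0.5582) = 2.263
Loading dose = maintenance dose × R = 119 × 2.263 ≈ 269 mg

269 mg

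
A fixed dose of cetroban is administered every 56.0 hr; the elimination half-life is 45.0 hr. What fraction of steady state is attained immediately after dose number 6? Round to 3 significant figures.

0.994

k = ln 2 / 45.0 = 0.01540 hr⁻¹
f_n = 1 − e^(−nkτ) = 1 − e^(−6 × 0.01540 × 56.0) = 1 − e^(−5.175) = 1 − 0.005653 ≈ 0.994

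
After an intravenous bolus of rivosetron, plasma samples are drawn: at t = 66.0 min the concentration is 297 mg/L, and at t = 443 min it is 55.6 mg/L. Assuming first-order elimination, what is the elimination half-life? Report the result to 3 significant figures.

156 minutes

k = ln(C₁/C₂) / (t₂ − t₁) = ln(297/55.6) / (443 − 66.0)
  = 1.676 / 377.0 = 0.004444 min⁻¹
t½ = ln 2 / k = ln 2 / 0.004444 ≈ 156 minutes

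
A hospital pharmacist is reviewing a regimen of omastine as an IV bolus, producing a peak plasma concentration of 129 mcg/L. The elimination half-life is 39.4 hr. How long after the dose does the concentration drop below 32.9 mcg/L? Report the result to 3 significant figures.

k = ln 2 / 39.4 = 0.01759 hr⁻¹
C(t) = C₀ e^(−kt)  ⇒  t = ln(C₀/C) / k
t = ln(129/32.9) / 0.01759 = 1.366 / 0.01759 ≈ 77.7 hours

77.7 hours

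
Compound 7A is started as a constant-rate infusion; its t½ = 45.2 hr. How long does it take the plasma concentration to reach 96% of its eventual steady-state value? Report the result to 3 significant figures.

210 hours

k = ln 2 / 45.2 = 0.01534 hr⁻¹
f = 1 − e^(−kt)  ⇒  t = −ln(1 − f) / k
t = −ln(1 − 0.96) / 0.01534 = 3.219 / 0.01534 ≈ 210 hours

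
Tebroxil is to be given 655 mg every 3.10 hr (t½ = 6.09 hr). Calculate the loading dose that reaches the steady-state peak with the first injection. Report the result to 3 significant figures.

2200 mg

k = ln 2 / 6.09 = 0.1138 hr⁻¹
Accumulation ratio R = 1 / (1 − e^(−kτ)) = 1 / (1 − e^(−0.1138×3.10)) = 1 / (1 − 0.7027) = 3.364
Loading dose = maintenance dose × R = 655 × 3.364 ≈ 2200 mg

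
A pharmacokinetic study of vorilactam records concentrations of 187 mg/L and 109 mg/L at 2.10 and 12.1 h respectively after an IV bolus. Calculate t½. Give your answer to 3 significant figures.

k = ln(C₁/C₂) / (t₂ − t₁) = ln(187/109) / (12.1 − 2.10)
  = 0.5398 / 10.00 = 0.05398 h⁻¹
t½ = ln 2 / k = ln 2 / 0.05398 ≈ 12.8 hours

12.8 hours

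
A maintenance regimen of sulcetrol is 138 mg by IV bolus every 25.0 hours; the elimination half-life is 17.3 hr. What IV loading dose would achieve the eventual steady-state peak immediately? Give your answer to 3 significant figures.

218 mg

k = ln 2 / 17.3 = 0.04007 hr⁻¹
Accumulation ratio R = 1 / (1 − e^(−kτ)) = 1 / (1 − e^(−0.04007×25.0)) = 1 / (1 − 0.3673) = 1.580
Loading dose = maintenance dose × R = 138 × 1.580 ≈ 218 mg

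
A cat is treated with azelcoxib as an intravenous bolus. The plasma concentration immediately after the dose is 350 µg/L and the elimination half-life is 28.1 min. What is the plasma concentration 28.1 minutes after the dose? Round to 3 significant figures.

k = ln 2 / 28.1 = 0.02467 min⁻¹
C(t) = C₀ e^(−kt) = 350 × e^(−0.02467 × 28.1) = 350 × e^(−0.6931) = 350 × 0.5000 ≈ 175 µg/L

175 µg/L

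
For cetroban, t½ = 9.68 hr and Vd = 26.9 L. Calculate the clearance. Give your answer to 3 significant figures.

1.93 L/hr

k = ln 2 / t½ = ln 2 / 9.68 = 0.07161 hr⁻¹
CL = k · V = 0.07161 × 26.9 ≈ 1.93 L/hr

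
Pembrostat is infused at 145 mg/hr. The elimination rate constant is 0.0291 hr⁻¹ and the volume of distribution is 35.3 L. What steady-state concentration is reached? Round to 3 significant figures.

141 µg/mL

CL = k · V = 0.0291 × 35.3 = 1.027 L/hr
Css = rate / CL = 145 / 1.027 ≈ 141 µg/mL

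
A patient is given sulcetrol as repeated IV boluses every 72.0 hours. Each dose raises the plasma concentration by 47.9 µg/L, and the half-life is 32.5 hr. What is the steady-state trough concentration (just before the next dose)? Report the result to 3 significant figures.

13.1 µg/L

k = ln 2 / 32.5 = 0.02133 hr⁻¹
Fraction remaining after one interval: e^(−kτ) = e^(−0.02133 × 72.0) = 0.2153
R = 1 / (1 − 0.2153) = 1.274
Css,max = 47.9 × 1.274 = 61.04 µg/L
Css,min = Css,max × e^(−kτ) = 61.04 × 0.2153 ≈ 13.1 µg/L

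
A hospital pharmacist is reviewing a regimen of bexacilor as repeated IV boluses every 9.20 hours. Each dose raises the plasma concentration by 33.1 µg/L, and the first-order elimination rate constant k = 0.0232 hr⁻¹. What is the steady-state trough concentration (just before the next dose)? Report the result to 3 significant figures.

Fraction remaining after one interval: e^(−kτ) = e^(−0.02320 × 9.20) = 0.8078
R = 1 / (1 − 0.8078) = 5.203
Css,max = 33.1 × 5.203 = 172.2 µg/L
Css,min = Css,max × e^(−kτ) = 172.2 × 0.8078 ≈ 139 µg/L

139 µg/L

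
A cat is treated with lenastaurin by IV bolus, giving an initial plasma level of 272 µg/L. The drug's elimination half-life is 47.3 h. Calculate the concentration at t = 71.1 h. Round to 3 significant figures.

k = ln 2 / 47.3 = 0.01465 h⁻¹
C(t) = C₀ e^(−kt) = 272 × e^(−0.01465 × 71.1) = 272 × e^(−1.042) = 272 × 0.3528 ≈ 96.0 µg/L

96.0 µg/L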